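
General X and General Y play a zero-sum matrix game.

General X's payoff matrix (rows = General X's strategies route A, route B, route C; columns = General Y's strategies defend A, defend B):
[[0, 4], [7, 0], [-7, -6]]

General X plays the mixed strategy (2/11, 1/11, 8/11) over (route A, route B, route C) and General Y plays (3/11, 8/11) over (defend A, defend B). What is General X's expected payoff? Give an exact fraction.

-467/121

Against (3/11, 8/11), each row's expected payoff is route A: 32/11; route B: 21/11; route C: -69/11.
Taking the (2/11, 1/11, 8/11)-weighted average: (2/11)·(32/11) + (1/11)·(21/11) + (8/11)·(-69/11) = -467/121.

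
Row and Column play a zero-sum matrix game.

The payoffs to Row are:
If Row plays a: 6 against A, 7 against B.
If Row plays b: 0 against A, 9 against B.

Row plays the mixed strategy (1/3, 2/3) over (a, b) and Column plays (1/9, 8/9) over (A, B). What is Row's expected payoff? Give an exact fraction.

Against (1/9, 8/9), each row's expected payoff is a: 62/9; b: 8.
Taking the (1/3, 2/3)-weighted average: (1/3)·(62/9) + (2/3)·(8) = 206/27.

206/27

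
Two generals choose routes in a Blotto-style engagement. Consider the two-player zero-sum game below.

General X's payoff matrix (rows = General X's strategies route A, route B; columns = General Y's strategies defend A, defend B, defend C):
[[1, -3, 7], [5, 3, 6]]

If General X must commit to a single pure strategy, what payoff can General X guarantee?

The worst-case payoff for each row is route A: -3, route B: 3.
The best of these is 3.

3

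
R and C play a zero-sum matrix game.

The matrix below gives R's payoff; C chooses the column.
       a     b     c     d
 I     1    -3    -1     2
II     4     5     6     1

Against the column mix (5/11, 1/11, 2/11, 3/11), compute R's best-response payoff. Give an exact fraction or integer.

40/11

I: (1)·(5/11) + (-3)·(1/11) + (-1)·(2/11) + (2)·(3/11) = 6/11.
II: (4)·(5/11) + (5)·(1/11) + (6)·(2/11) + (1)·(3/11) = 40/11.
The best pure response is II with expected payoff 40/11.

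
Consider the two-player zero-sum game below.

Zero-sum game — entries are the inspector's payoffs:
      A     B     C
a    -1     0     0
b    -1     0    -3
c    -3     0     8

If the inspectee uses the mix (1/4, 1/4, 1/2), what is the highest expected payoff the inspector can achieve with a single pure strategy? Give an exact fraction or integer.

a: (-1)·(1/4) + (0)·(1/4) + (0)·(1/2) = -1/4.
b: (-1)·(1/4) + (0)·(1/4) + (-3)·(1/2) = -7/4.
c: (-3)·(1/4) + (0)·(1/4) + (8)·(1/2) = 13/4.
The best pure response is c with expected payoff 13/4.

13/4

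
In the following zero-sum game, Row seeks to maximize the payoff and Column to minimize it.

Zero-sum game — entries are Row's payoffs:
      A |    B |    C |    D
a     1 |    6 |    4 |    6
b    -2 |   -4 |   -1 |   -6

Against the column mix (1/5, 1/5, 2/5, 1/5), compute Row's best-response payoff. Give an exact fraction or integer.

21/5

a: (1)·(1/5) + (6)·(1/5) + (4)·(2/5) + (6)·(1/5) = 21/5.
b: (-2)·(1/5) + (-4)·(1/5) + (-1)·(2/5) + (-6)·(1/5) = -14/5.
The best pure response is a with expected payoff 21/5.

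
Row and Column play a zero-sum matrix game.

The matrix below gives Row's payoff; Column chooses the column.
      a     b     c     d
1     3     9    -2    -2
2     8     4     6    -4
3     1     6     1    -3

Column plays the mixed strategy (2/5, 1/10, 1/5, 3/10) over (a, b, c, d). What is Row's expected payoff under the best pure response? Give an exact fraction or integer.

18/5

1: (3)·(2/5) + (9)·(1/10) + (-2)·(1/5) + (-2)·(3/10) = 11/10.
2: (8)·(2/5) + (4)·(1/10) + (6)·(1/5) + (-4)·(3/10) = 18/5.
3: (1)·(2/5) + (6)·(1/10) + (1)·(1/5) + (-3)·(3/10) = 3/10.
The best pure response is 2 with expected payoff 18/5.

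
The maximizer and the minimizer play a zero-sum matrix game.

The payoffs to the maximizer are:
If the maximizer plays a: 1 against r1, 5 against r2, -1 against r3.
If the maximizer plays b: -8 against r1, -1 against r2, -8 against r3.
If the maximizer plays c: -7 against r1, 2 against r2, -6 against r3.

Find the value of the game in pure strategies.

Row minima: -1, -8, -7 → the maximizer's maximin is -1.
Column maxima: 1, 5, -1 → the minimizer's minimax is -1.
They coincide at (a, r3), so the value is -1.

-1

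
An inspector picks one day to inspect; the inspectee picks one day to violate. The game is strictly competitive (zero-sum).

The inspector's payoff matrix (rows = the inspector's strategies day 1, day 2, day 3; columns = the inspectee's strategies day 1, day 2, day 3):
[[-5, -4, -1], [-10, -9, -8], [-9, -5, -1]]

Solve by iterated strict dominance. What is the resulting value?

Row day 2 is strictly dominated by row day 1 (-5>-10, -4>-9, -1>-8); eliminate day 2.
Column day 3 is strictly dominated by day 1 for the inspectee (-5<-1, -9<-1); eliminate day 3.
Column day 2 is strictly dominated by day 1 for the inspectee (-5<-4, -9<-5); eliminate day 2.
Row day 3 is strictly dominated by row day 1 (-5>-9); eliminate day 3.
Only (day 1, day 1) remains, with payoff -5.

-5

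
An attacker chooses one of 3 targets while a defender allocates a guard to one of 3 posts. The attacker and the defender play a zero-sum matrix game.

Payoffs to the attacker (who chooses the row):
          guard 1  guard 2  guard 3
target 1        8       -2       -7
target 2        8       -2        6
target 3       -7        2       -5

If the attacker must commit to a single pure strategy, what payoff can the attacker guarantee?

-2

The worst-case payoff for each row is target 1: -7, target 2: -2, target 3: -7.
The best of these is -2.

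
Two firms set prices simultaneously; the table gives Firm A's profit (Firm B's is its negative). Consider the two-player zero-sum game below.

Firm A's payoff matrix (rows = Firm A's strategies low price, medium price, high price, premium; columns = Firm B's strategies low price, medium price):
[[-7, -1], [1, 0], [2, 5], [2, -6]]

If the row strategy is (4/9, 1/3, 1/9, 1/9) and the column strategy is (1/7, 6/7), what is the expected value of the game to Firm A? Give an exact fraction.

-17/21

Against (1/7, 6/7), each row's expected payoff is low price: -13/7; medium price: 1/7; high price: 32/7; premium: -34/7.
Taking the (4/9, 1/3, 1/9, 1/9)-weighted average: (4/9)·(-13/7) + (1/3)·(1/7) + (1/9)·(32/7) + (1/9)·(-34/7) = -17/21.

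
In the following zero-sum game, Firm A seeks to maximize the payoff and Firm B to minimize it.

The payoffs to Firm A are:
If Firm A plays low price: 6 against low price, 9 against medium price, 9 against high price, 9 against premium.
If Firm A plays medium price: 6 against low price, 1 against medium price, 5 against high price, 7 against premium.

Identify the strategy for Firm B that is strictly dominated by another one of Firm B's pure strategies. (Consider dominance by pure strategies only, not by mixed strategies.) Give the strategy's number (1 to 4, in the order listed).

4

Firm B prefers columns that give Firm A less. Compare premium with low price: 6 < 9, 6 < 7.
So low price strictly dominates premium for Firm B; premium is strictly dominated.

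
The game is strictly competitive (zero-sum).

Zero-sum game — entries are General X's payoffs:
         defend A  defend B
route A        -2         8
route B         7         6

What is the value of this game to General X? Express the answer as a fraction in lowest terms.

68/11

Row minima are -2 and 6, so General X's maximin is 6; column maxima are 7 and 8, so General Y's minimax is 7. These differ, so the equilibrium is in mixed strategies.
Let General X play route A with probability p. General Y is indifferent when −2p + 7(1−p) = 8p + 6(1−p), giving p = 1/11.
Let General Y play defend A with probability q. General X is indifferent when −2q + 8(1−q) = 7q + 6(1−q), giving q = 2/11.
The value is -2·(2/11) + (8)·(9/11) = 68/11.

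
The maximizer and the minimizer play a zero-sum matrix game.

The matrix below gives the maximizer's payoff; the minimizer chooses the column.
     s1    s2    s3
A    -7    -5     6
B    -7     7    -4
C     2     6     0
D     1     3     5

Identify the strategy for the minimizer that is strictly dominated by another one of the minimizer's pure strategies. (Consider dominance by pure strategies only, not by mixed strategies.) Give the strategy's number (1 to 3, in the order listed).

The minimizer prefers columns that give the maximizer less. Compare s2 with s1: -7 < -5, -7 < 7, 2 < 6, 1 < 3.
So s1 strictly dominates s2 for the minimizer; s2 is strictly dominated.

2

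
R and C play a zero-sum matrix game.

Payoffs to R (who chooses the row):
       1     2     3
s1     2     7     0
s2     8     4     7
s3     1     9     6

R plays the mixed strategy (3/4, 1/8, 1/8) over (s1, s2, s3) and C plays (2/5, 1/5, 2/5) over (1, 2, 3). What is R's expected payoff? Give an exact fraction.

Against (2/5, 1/5, 2/5), each row's expected payoff is s1: 11/5; s2: 34/5; s3: 23/5.
Taking the (3/4, 1/8, 1/8)-weighted average: (3/4)·(11/5) + (1/8)·(34/5) + (1/8)·(23/5) = 123/40.

123/40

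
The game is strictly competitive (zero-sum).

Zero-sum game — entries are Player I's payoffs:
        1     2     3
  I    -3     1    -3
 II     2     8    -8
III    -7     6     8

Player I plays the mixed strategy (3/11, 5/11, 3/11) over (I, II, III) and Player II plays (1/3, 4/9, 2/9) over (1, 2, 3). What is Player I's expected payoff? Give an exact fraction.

Against (1/3, 4/9, 2/9), each row's expected payoff is I: -11/9; II: 22/9; III: 19/9.
Taking the (3/11, 5/11, 3/11)-weighted average: (3/11)·(-11/9) + (5/11)·(22/9) + (3/11)·(19/9) = 134/99.

134/99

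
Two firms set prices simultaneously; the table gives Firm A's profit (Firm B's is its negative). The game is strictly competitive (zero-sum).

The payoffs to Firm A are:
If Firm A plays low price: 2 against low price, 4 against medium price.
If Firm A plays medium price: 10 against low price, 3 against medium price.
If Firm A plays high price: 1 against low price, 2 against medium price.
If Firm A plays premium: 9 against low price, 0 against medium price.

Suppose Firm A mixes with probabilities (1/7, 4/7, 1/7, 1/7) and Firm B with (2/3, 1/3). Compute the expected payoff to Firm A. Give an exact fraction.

Against (2/3, 1/3), each row's expected payoff is low price: 8/3; medium price: 23/3; high price: 4/3; premium: 6.
Taking the (1/7, 4/7, 1/7, 1/7)-weighted average: (1/7)·(8/3) + (4/7)·(23/3) + (1/7)·(4/3) + (1/7)·(6) = 122/21.

122/21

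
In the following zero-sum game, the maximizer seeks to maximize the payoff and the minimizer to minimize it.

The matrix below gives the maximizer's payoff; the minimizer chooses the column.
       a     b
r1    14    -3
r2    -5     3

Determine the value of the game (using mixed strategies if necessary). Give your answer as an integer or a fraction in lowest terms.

Row minima are -3 and -5, so the maximizer's maximin is -3; column maxima are 14 and 3, so the minimizer's minimax is 3. These differ, so the equilibrium is in mixed strategies.
Let the maximizer play r1 with probability p. The minimizer is indifferent when 14p − 5(1−p) = −3p + 3(1−p), giving p = 8/25.
Let the minimizer play a with probability q. The maximizer is indifferent when 14q − 3(1−q) = −5q + 3(1−q), giving q = 6/25.
The value is 14·(6/25) + (-3)·(19/25) = 27/25.

27/25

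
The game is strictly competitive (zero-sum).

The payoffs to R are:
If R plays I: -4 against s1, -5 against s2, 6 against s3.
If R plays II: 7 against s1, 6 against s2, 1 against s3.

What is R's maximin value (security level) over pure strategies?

1

The worst-case payoff for each row is I: -5, II: 1.
The best of these is 1.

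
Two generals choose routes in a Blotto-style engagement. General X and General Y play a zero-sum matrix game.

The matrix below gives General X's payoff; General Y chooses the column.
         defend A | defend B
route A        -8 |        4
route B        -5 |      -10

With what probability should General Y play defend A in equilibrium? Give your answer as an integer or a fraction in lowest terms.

Row minima are -8 and -10, so General X's maximin is -8; column maxima are -5 and 4, so General Y's minimax is -5. These differ, so the equilibrium is in mixed strategies.
Let General Y play defend A with probability q. General X is indifferent when −8q + 4(1−q) = −5q − 10(1−q), giving q = 14/17.

14/17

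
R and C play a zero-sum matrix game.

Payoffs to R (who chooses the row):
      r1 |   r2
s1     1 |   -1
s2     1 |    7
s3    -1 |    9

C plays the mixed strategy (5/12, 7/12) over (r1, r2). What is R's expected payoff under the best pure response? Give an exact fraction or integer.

s1: (1)·(5/12) + (-1)·(7/12) = -1/6.
s2: (1)·(5/12) + (7)·(7/12) = 9/2.
s3: (-1)·(5/12) + (9)·(7/12) = 29/6.
The best pure response is s3 with expected payoff 29/6.

29/6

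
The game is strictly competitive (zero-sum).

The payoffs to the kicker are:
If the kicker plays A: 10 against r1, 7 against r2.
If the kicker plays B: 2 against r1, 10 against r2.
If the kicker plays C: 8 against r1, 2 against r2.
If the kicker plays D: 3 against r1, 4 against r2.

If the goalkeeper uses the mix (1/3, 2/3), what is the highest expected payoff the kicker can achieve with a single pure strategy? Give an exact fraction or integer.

8

A: (10)·(1/3) + (7)·(2/3) = 8.
B: (2)·(1/3) + (10)·(2/3) = 22/3.
C: (8)·(1/3) + (2)·(2/3) = 4.
D: (3)·(1/3) + (4)·(2/3) = 11/3.
The best pure response is A with expected payoff 8.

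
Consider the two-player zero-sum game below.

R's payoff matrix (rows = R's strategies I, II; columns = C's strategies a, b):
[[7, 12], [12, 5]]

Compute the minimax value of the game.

109/12

Row minima are 7 and 5, so R's maximin is 7; column maxima are 12 and 12, so C's minimax is 12. These differ, so the equilibrium is in mixed strategies.
Let R play I with probability p. C is indifferent when 7p + 12(1−p) = 12p + 5(1−p), giving p = 7/12.
Let C play a with probability q. R is indifferent when 7q + 12(1−q) = 12q + 5(1−q), giving q = 7/12.
The value is 7·(7/12) + (12)·(5/12) = 109/12.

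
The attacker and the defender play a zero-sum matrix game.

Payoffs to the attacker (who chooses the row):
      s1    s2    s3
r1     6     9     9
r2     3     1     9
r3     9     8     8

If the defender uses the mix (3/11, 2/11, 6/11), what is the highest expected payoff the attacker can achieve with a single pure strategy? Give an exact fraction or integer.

91/11

r1: (6)·(3/11) + (9)·(2/11) + (9)·(6/11) = 90/11.
r2: (3)·(3/11) + (1)·(2/11) + (9)·(6/11) = 65/11.
r3: (9)·(3/11) + (8)·(2/11) + (8)·(6/11) = 91/11.
The best pure response is r3 with expected payoff 91/11.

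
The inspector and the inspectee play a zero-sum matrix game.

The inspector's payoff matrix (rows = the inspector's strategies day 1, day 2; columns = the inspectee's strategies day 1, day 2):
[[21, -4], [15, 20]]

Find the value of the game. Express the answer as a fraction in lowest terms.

16

Row minima are -4 and 15, so the inspector's maximin is 15; column maxima are 21 and 20, so the inspectee's minimax is 20. These differ, so the equilibrium is in mixed strategies.
Let the inspector play day 1 with probability p. The inspectee is indifferent when 21p + 15(1−p) = −4p + 20(1−p), giving p = 1/6.
Let the inspectee play day 1 with probability q. The inspector is indifferent when 21q − 4(1−q) = 15q + 20(1−q), giving q = 4/5.
The value is 21·(4/5) + (-4)·(1/5) = 16.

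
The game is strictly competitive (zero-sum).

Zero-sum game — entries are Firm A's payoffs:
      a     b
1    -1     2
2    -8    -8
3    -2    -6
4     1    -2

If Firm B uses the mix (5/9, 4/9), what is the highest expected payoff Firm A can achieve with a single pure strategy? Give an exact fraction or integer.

1/3

1: (-1)·(5/9) + (2)·(4/9) = 1/3.
2: (-8)·(5/9) + (-8)·(4/9) = -8.
3: (-2)·(5/9) + (-6)·(4/9) = -34/9.
4: (1)·(5/9) + (-2)·(4/9) = -1/3.
The best pure response is 1 with expected payoff 1/3.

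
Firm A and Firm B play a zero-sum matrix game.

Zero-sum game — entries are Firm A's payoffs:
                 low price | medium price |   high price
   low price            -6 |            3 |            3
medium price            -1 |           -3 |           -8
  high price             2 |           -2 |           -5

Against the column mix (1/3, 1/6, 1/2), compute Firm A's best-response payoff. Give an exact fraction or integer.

0

low price: (-6)·(1/3) + (3)·(1/6) + (3)·(1/2) = 0.
medium price: (-1)·(1/3) + (-3)·(1/6) + (-8)·(1/2) = -29/6.
high price: (2)·(1/3) + (-2)·(1/6) + (-5)·(1/2) = -13/6.
The best pure response is low price with expected payoff 0.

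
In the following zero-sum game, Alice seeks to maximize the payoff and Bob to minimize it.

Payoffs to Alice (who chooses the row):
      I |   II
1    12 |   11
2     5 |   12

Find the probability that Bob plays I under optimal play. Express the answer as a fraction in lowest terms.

1/8

Row minima are 11 and 5, so Alice's maximin is 11; column maxima are 12 and 12, so Bob's minimax is 12. These differ, so the equilibrium is in mixed strategies.
Let Bob play I with probability q. Alice is indifferent when 12q + 11(1−q) = 5q + 12(1−q), giving q = 1/8.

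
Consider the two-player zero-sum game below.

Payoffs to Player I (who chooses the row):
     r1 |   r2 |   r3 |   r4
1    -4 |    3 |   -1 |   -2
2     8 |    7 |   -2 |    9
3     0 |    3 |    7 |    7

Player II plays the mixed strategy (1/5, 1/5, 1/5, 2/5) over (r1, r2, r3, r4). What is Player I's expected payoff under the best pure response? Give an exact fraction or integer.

31/5

1: (-4)·(1/5) + (3)·(1/5) + (-1)·(1/5) + (-2)·(2/5) = -6/5.
2: (8)·(1/5) + (7)·(1/5) + (-2)·(1/5) + (9)·(2/5) = 31/5.
3: (0)·(1/5) + (3)·(1/5) + (7)·(1/5) + (7)·(2/5) = 24/5.
The best pure response is 2 with expected payoff 31/5.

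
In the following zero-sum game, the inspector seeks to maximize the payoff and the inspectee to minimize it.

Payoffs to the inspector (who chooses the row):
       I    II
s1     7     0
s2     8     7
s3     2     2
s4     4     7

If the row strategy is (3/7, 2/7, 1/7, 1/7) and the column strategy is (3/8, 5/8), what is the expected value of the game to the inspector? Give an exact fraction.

Against (3/8, 5/8), each row's expected payoff is s1: 21/8; s2: 59/8; s3: 2; s4: 47/8.
Taking the (3/7, 2/7, 1/7, 1/7)-weighted average: (3/7)·(21/8) + (2/7)·(59/8) + (1/7)·(2) + (1/7)·(47/8) = 61/14.

61/14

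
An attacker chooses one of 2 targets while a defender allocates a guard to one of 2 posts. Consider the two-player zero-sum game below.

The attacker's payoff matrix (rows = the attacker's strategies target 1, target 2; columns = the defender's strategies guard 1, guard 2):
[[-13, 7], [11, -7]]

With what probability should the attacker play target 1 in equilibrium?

9/19

Row minima are -13 and -7, so the attacker's maximin is -7; column maxima are 11 and 7, so the defender's minimax is 7. These differ, so the equilibrium is in mixed strategies.
Let the attacker play target 1 with probability p. The defender is indifferent when −13p + 11(1−p) = 7p − 7(1−p), giving p = 9/19.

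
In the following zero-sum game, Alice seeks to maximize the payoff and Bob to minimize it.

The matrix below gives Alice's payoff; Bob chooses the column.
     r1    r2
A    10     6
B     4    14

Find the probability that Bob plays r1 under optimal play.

4/7

Row minima are 6 and 4, so Alice's maximin is 6; column maxima are 10 and 14, so Bob's minimax is 10. These differ, so the equilibrium is in mixed strategies.
Let Bob play r1 with probability q. Alice is indifferent when 10q + 6(1−q) = 4q + 14(1−q), giving q = 4/7.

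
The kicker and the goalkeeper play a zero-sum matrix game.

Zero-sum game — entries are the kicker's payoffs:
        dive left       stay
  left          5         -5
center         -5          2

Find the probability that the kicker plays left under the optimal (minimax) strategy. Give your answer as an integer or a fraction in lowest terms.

Row minima are -5 and -5, so the kicker's maximin is -5; column maxima are 5 and 2, so the goalkeeper's minimax is 2. These differ, so the equilibrium is in mixed strategies.
Let the kicker play left with probability p. The goalkeeper is indifferent when 5p − 5(1−p) = −5p + 2(1−p), giving p = 7/17.

7/17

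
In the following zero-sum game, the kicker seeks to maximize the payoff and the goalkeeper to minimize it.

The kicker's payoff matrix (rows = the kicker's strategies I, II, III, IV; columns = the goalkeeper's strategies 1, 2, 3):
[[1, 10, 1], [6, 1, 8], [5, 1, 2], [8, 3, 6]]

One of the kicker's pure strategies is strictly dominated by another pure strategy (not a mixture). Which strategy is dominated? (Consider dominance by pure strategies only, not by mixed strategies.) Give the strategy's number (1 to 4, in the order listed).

Compare III with IV: 8 > 5, 3 > 1, 6 > 2.
So IV strictly dominates III for the kicker; III is strictly dominated.

3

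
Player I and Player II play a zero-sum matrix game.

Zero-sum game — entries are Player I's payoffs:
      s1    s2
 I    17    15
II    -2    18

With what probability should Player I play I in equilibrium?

Row minima are 15 and -2, so Player I's maximin is 15; column maxima are 17 and 18, so Player II's minimax is 17. These differ, so the equilibrium is in mixed strategies.
Let Player I play I with probability p. Player II is indifferent when 17p − 2(1−p) = 15p + 18(1−p), giving p = 10/11.

10/11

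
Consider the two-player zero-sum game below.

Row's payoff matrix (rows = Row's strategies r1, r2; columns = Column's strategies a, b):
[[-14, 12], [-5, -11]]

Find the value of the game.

Row minima are -14 and -11, so Row's maximin is -11; column maxima are -5 and 12, so Column's minimax is -5. These differ, so the equilibrium is in mixed strategies.
Let Row play r1 with probability p. Column is indifferent when −14p − 5(1−p) = 12p − 11(1−p), giving p = 3/16.
Let Column play a with probability q. Row is indifferent when −14q + 12(1−q) = −5q − 11(1−q), giving q = 23/32.
The value is -14·(23/32) + (12)·(9/32) = -107/16.

-107/16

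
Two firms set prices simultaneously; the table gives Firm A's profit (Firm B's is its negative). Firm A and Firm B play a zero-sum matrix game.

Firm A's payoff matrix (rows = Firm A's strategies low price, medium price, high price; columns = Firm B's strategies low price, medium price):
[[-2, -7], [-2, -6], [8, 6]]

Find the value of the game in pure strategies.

6

Row minima: -7, -6, 6 → Firm A's maximin is 6.
Column maxima: 8, 6 → Firm B's minimax is 6.
They coincide at (high price, medium price), so the value is 6.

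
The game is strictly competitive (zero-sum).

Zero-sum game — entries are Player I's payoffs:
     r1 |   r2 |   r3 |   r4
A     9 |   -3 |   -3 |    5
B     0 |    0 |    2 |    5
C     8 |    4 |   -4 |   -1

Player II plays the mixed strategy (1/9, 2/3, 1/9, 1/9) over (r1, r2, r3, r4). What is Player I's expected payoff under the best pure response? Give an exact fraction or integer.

3

A: (9)·(1/9) + (-3)·(2/3) + (-3)·(1/9) + (5)·(1/9) = -7/9.
B: (0)·(1/9) + (0)·(2/3) + (2)·(1/9) + (5)·(1/9) = 7/9.
C: (8)·(1/9) + (4)·(2/3) + (-4)·(1/9) + (-1)·(1/9) = 3.
The best pure response is C with expected payoff 3.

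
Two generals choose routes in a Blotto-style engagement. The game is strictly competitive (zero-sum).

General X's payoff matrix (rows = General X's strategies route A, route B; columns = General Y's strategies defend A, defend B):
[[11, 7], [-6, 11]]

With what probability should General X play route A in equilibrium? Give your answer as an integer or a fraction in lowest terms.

Row minima are 7 and -6, so General X's maximin is 7; column maxima are 11 and 11, so General Y's minimax is 11. These differ, so the equilibrium is in mixed strategies.
Let General X play route A with probability p. General Y is indifferent when 11p − 6(1−p) = 7p + 11(1−p), giving p = 17/21.

17/21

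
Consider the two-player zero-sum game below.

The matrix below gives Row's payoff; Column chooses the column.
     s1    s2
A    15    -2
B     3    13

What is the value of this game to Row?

Row minima are -2 and 3, so Row's maximin is 3; column maxima are 15 and 13, so Column's minimax is 13. These differ, so the equilibrium is in mixed strategies.
Let Row play A with probability p. Column is indifferent when 15p + 3(1−p) = −2p + 13(1−p), giving p = 10/27.
Let Column play s1 with probability q. Row is indifferent when 15q − 2(1−q) = 3q + 13(1−q), giving q = 5/9.
The value is 15·(5/9) + (-2)·(4/9) = 67/9.

67/9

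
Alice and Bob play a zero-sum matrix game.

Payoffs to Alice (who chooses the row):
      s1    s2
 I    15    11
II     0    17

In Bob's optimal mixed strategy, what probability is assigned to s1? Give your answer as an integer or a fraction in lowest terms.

2/7

Row minima are 11 and 0, so Alice's maximin is 11; column maxima are 15 and 17, so Bob's minimax is 15. These differ, so the equilibrium is in mixed strategies.
Let Bob play s1 with probability q. Alice is indifferent when 15q + 11(1−q) = 17(1−q), giving q = 2/7.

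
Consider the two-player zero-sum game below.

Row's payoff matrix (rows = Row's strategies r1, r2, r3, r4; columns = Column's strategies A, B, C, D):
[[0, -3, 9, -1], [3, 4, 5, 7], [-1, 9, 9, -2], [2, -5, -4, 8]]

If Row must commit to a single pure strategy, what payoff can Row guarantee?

The worst-case payoff for each row is r1: -3, r2: 3, r3: -2, r4: -5.
The best of these is 3.

3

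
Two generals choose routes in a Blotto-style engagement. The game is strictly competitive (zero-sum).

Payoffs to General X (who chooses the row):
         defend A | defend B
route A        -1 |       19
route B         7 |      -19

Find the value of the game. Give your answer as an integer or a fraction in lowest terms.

Row minima are -1 and -19, so General X's maximin is -1; column maxima are 7 and 19, so General Y's minimax is 7. These differ, so the equilibrium is in mixed strategies.
Let General X play route A with probability p. General Y is indifferent when −p + 7(1−p) = 19p − 19(1−p), giving p = 13/23.
Let General Y play defend A with probability q. General X is indifferent when −q + 19(1−q) = 7q − 19(1−q), giving q = 19/23.
The value is -1·(19/23) + (19)·(4/23) = 57/23.

57/23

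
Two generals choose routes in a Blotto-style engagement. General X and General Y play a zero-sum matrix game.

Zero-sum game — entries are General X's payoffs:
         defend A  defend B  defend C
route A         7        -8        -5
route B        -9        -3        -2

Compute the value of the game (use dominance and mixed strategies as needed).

-31/7

Column defend C is strictly dominated by defend B for General Y (it gives General X more in every row).
The remaining 2×2 game on (route A, route B) × (defend A, defend B) has no saddle point. Let General X play route A with probability p; indifference gives 7p − 9(1−p) = −8p − 3(1−p), so p = 2/7.
Similarly General Y's optimal q on defend A is 5/21, and the value is 7·(5/21) + (-8)·(16/21) = -31/7.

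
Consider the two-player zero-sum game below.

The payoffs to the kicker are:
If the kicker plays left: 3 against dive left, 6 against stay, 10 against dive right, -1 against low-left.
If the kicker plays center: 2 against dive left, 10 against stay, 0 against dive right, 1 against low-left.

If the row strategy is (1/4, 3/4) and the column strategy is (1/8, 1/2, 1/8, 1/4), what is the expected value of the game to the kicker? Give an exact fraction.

167/32

Against (1/8, 1/2, 1/8, 1/4), each row's expected payoff is left: 35/8; center: 11/2.
Taking the (1/4, 3/4)-weighted average: (1/4)·(35/8) + (3/4)·(11/2) = 167/32.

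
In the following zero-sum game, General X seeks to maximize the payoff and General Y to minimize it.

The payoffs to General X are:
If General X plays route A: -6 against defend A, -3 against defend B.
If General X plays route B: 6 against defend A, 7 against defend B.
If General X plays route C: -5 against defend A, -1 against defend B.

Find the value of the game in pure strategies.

Row minima: -6, 6, -5 → General X's maximin is 6.
Column maxima: 6, 7 → General Y's minimax is 6.
They coincide at (route B, defend A), so the value is 6.

6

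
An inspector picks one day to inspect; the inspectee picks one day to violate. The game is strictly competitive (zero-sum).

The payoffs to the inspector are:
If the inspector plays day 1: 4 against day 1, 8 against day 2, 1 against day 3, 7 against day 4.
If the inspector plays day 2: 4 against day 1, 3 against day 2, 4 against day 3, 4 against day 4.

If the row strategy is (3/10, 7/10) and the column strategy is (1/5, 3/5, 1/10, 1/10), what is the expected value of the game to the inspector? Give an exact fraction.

Against (1/5, 3/5, 1/10, 1/10), each row's expected payoff is day 1: 32/5; day 2: 17/5.
Taking the (3/10, 7/10)-weighted average: (3/10)·(32/5) + (7/10)·(17/5) = 43/10.

43/10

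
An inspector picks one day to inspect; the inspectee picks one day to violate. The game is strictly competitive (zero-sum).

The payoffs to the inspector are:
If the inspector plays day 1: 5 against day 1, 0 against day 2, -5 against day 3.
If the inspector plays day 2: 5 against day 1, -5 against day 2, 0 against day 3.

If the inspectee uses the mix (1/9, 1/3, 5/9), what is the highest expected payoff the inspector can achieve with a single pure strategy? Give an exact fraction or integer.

-10/9

day 1: (5)·(1/9) + (0)·(1/3) + (-5)·(5/9) = -20/9.
day 2: (5)·(1/9) + (-5)·(1/3) + (0)·(5/9) = -10/9.
The best pure response is day 2 with expected payoff -10/9.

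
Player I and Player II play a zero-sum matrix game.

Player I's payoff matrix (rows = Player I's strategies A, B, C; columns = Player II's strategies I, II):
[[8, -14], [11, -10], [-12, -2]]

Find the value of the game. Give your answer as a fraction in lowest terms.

-142/31

Row A is strictly dominated by row B, so Player I never plays it.
The remaining 2×2 game on (B, C) × (I, II) has no saddle point. Let Player I play B with probability p; indifference gives 11p − 12(1−p) = −10p − 2(1−p), so p = 10/31.
Similarly Player II's optimal q on I is 8/31, and the value is 11·(8/31) + (-10)·(23/31) = -142/31.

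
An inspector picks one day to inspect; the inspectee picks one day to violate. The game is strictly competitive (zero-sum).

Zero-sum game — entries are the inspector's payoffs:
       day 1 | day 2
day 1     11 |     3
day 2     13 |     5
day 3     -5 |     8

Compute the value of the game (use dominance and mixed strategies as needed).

43/7

Row day 1 is strictly dominated by row day 2, so the inspector never plays it.
The remaining 2×2 game on (day 2, day 3) × (day 1, day 2) has no saddle point. Let the inspector play day 2 with probability p; indifference gives 13p − 5(1−p) = 5p + 8(1−p), so p = 13/21.
Similarly the inspectee's optimal q on day 1 is 1/7, and the value is 13·(1/7) + (5)·(6/7) = 43/7.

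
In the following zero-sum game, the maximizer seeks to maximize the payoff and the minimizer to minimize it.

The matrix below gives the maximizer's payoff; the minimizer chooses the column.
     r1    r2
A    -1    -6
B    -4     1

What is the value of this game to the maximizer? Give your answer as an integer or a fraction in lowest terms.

-5/2

Row minima are -6 and -4, so the maximizer's maximin is -4; column maxima are -1 and 1, so the minimizer's minimax is -1. These differ, so the equilibrium is in mixed strategies.
Let the maximizer play A with probability p. The minimizer is indifferent when −p − 4(1−p) = −6p + (1−p), giving p = 1/2.
Let the minimizer play r1 with probability q. The maximizer is indifferent when −q − 6(1−q) = −4q + (1−q), giving q = 7/10.
The value is -1·(7/10) + (-6)·(3/10) = -5/2.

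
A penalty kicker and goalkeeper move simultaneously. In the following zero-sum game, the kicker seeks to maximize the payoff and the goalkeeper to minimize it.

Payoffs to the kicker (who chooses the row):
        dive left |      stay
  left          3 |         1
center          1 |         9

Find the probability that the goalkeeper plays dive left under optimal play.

Row minima are 1 and 1, so the kicker's maximin is 1; column maxima are 3 and 9, so the goalkeeper's minimax is 3. These differ, so the equilibrium is in mixed strategies.
Let the goalkeeper play dive left with probability q. The kicker is indifferent when 3q + (1−q) = q + 9(1−q), giving q = 4/5.

4/5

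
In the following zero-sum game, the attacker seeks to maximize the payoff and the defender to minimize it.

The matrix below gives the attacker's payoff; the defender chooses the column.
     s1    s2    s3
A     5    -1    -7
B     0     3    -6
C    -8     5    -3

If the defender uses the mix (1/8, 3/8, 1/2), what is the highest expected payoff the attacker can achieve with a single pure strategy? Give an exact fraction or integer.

-5/8

A: (5)·(1/8) + (-1)·(3/8) + (-7)·(1/2) = -13/4.
B: (0)·(1/8) + (3)·(3/8) + (-6)·(1/2) = -15/8.
C: (-8)·(1/8) + (5)·(3/8) + (-3)·(1/2) = -5/8.
The best pure response is C with expected payoff -5/8.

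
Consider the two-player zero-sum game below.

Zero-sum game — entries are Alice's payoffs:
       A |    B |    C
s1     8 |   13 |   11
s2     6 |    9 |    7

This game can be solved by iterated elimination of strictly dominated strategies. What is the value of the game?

Row s2 is strictly dominated by row s1 (8>6, 13>9, 11>7); eliminate s2.
Column C is strictly dominated by A for Bob (8<11); eliminate C.
Column B is strictly dominated by A for Bob (8<13); eliminate B.
Only (s1, A) remains, with payoff 8.

8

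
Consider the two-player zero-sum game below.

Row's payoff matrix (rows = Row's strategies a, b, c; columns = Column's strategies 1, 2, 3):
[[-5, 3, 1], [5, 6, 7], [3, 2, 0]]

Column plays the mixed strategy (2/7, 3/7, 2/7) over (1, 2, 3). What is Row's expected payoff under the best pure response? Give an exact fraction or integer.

6

a: (-5)·(2/7) + (3)·(3/7) + (1)·(2/7) = 1/7.
b: (5)·(2/7) + (6)·(3/7) + (7)·(2/7) = 6.
c: (3)·(2/7) + (2)·(3/7) + (0)·(2/7) = 12/7.
The best pure response is b with expected payoff 6.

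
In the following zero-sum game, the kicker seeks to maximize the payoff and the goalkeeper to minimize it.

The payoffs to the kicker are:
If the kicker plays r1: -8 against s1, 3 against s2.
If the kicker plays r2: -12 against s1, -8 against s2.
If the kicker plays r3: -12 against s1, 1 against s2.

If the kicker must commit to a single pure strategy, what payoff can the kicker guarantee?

-8

The worst-case payoff for each row is r1: -8, r2: -12, r3: -12.
The best of these is -8.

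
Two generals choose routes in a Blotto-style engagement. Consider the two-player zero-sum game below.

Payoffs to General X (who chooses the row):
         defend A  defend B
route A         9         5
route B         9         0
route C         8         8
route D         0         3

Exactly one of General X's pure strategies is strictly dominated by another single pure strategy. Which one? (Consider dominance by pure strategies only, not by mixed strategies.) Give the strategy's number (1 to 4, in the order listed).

Compare route D with route A: 9 > 0, 5 > 3.
So route A strictly dominates route D for General X; route D is strictly dominated.

4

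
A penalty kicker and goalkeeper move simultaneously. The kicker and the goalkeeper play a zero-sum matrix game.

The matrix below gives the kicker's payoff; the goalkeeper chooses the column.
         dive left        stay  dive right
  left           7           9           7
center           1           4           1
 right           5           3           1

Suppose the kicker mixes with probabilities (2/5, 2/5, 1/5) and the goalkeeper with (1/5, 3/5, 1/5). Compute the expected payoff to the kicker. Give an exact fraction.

5

Against (1/5, 3/5, 1/5), each row's expected payoff is left: 41/5; center: 14/5; right: 3.
Taking the (2/5, 2/5, 1/5)-weighted average: (2/5)·(41/5) + (2/5)·(14/5) + (1/5)·(3) = 5.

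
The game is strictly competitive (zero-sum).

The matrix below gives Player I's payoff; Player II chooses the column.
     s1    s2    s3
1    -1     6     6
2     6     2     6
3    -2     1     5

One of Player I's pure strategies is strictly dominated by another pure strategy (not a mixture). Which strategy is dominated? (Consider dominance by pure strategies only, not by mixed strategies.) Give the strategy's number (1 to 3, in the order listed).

Compare 3 with 1: -1 > -2, 6 > 1, 6 > 5.
So 1 strictly dominates 3 for Player I; 3 is strictly dominated.

3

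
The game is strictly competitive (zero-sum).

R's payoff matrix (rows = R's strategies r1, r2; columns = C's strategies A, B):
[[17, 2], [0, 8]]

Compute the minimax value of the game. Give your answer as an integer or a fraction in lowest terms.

136/23

Row minima are 2 and 0, so R's maximin is 2; column maxima are 17 and 8, so C's minimax is 8. These differ, so the equilibrium is in mixed strategies.
Let R play r1 with probability p. C is indifferent when 17p = 2p + 8(1−p), giving p = 8/23.
Let C play A with probability q. R is indifferent when 17q + 2(1−q) = 8(1−q), giving q = 6/23.
The value is 17·(6/23) + (2)·(17/23) = 136/23.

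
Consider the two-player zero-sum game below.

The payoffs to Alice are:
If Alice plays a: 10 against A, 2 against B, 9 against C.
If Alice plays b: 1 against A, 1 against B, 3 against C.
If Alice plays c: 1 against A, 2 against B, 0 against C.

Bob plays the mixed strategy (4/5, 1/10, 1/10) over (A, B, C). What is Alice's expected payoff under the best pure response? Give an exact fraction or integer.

91/10

a: (10)·(4/5) + (2)·(1/10) + (9)·(1/10) = 91/10.
b: (1)·(4/5) + (1)·(1/10) + (3)·(1/10) = 6/5.
c: (1)·(4/5) + (2)·(1/10) + (0)·(1/10) = 1.
The best pure response is a with expected payoff 91/10.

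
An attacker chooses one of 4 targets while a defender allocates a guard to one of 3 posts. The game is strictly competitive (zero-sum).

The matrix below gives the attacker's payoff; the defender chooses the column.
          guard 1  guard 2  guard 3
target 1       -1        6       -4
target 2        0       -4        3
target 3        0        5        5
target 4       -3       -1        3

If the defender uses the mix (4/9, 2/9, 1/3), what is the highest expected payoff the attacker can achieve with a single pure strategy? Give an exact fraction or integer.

25/9

target 1: (-1)·(4/9) + (6)·(2/9) + (-4)·(1/3) = -4/9.
target 2: (0)·(4/9) + (-4)·(2/9) + (3)·(1/3) = 1/9.
target 3: (0)·(4/9) + (5)·(2/9) + (5)·(1/3) = 25/9.
target 4: (-3)·(4/9) + (-1)·(2/9) + (3)·(1/3) = -5/9.
The best pure response is target 3 with expected payoff 25/9.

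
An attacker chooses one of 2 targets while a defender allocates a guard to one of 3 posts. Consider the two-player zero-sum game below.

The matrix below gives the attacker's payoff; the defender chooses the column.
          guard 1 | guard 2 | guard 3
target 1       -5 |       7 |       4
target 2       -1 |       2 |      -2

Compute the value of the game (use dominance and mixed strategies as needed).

-7/5

Column guard 2 is strictly dominated by guard 3 for the defender (it gives the attacker more in every row).
The remaining 2×2 game on (target 1, target 2) × (guard 1, guard 3) has no saddle point. Let the attacker play target 1 with probability p; indifference gives −5p − (1−p) = 4p − 2(1−p), so p = 1/10.
Similarly the defender's optimal q on guard 1 is 3/5, and the value is -5·(3/5) + (4)·(2/5) = -7/5.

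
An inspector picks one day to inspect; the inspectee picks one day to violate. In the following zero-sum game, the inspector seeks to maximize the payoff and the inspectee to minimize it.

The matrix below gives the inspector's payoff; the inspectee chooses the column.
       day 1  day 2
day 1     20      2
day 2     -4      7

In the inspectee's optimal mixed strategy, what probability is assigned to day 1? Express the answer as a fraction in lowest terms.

5/29

Row minima are 2 and -4, so the inspector's maximin is 2; column maxima are 20 and 7, so the inspectee's minimax is 7. These differ, so the equilibrium is in mixed strategies.
Let the inspectee play day 1 with probability q. The inspector is indifferent when 20q + 2(1−q) = −4q + 7(1−q), giving q = 5/29.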